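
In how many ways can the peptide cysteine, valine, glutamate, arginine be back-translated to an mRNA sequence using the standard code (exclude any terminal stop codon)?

Cys: 2 codons.
Val: 4 codons.
Glu: 2 codons.
Arg: 6 codons.
2 × 4 × 2 × 6 = 96.

96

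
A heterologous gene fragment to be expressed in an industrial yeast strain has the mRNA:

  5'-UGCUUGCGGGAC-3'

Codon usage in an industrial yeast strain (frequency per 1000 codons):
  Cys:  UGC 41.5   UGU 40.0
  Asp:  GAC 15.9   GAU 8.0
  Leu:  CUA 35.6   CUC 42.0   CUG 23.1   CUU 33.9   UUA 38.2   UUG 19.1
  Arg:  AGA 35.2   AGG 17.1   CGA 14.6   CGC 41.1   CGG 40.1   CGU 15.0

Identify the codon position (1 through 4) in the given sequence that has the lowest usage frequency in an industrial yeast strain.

Codon 1 UGC (Cys): 41.5 per 1000.
Codon 2 UUG (Leu): 19.1 per 1000.
Codon 3 CGG (Arg): 40.1 per 1000.
Codon 4 GAC (Asp): 15.9 per 1000.
Lowest frequency is 15.9 at codon 4.

4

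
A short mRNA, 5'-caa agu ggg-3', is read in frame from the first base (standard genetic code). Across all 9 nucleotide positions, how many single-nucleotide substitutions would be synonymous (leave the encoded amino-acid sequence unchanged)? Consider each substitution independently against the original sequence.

5

Codon 1 (CAA, Gln): 1 synonymous substitution.
Codon 2 (AGU, Ser): 1 synonymous substitution.
Codon 3 (GGG, Gly): 3 synonymous substitutions.
Total: 1 + 1 + 3 = 5.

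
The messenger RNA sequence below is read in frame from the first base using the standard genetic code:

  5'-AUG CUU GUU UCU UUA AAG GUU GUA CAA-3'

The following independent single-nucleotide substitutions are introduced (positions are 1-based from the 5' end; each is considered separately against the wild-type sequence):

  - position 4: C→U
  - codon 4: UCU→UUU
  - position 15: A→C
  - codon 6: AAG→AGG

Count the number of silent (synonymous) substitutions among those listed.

0

Codon 2: CUU (Leu) → UUU (Phe) — missense.
Codon 4: UCU (Ser) → UUU (Phe) — missense.
Codon 5: UUA (Leu) → UUC (Phe) — missense.
Codon 6: AAG (Lys) → AGG (Arg) — missense.
Synonymous: 0 of 4.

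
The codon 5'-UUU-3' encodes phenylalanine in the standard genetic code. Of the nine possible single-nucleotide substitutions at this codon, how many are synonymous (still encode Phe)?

1

Position 1: none → 0 synonymous.
Position 2: none → 0 synonymous.
Position 3: UUC → 1 synonymous.
Total: 0 + 0 + 1 = 1.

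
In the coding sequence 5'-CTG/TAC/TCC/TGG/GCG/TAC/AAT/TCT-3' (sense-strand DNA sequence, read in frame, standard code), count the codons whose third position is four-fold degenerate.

Codon 1 CTG (Leu): third position 4-fold.
Codon 2 TAC (Tyr): third position 2-fold.
Codon 3 TCC (Ser): third position 4-fold.
Codon 4 TGG (Trp): third position 1-fold.
Codon 5 GCG (Ala): third position 4-fold.
Codon 6 TAC (Tyr): third position 2-fold.
Codon 7 AAT (Asn): third position 2-fold.
Codon 8 TCT (Ser): third position 4-fold.
Four-fold degenerate third positions: 4.

4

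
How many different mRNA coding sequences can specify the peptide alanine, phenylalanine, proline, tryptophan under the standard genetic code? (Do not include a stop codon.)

32

Ala: 4 codons.
Phe: 2 codons.
Pro: 4 codons.
Trp: 1 codon.
4 × 2 × 4 × 1 = 32.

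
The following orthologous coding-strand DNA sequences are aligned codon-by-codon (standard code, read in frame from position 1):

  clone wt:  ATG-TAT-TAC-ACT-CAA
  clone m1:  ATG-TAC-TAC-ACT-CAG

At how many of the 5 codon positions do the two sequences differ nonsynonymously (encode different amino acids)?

Codon 1: ATG Met / ATG Met — identical.
Codon 2: TAT Tyr / TAC Tyr — synonymous.
Codon 3: TAC Tyr / TAC Tyr — identical.
Codon 4: ACT Thr / ACT Thr — identical.
Codon 5: CAA Gln / CAG Gln — synonymous.
Nonsynonymous differences: 0.

0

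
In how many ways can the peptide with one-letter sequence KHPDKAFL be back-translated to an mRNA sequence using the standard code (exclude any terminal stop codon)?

Lys: 2 codons.
His: 2 codons.
Pro: 4 codons.
Asp: 2 codons.
Lys: 2 codons.
Ala: 4 codons.
Phe: 2 codons.
Leu: 6 codons.
2 × 2 × 4 × 2 × 2 × 4 × 2 × 6 = 3072.

3072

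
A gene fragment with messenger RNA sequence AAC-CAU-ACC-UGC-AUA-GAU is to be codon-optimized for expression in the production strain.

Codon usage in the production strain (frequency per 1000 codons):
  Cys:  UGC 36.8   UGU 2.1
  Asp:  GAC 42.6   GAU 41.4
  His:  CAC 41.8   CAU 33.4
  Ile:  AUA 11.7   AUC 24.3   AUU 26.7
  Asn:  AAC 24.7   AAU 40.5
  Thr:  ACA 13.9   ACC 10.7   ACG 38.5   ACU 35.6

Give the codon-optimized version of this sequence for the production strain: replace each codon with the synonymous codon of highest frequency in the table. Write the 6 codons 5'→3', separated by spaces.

Codon 1 (Asn): best is AAU at 40.5.
Codon 2 (His): best is CAC at 41.8.
Codon 3 (Thr): best is ACG at 38.5.
Codon 4 (Cys): best is UGC at 36.8.
Codon 5 (Ile): best is AUU at 26.7.
Codon 6 (Asp): best is GAC at 42.6.

AAU CAC ACG UGC AUU GAC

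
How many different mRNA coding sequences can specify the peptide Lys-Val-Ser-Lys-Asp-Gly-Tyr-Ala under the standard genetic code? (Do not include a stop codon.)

6144

Lys: 2 codons.
Val: 4 codons.
Ser: 6 codons.
Lys: 2 codons.
Asp: 2 codons.
Gly: 4 codons.
Tyr: 2 codons.
Ala: 4 codons.
2 × 4 × 6 × 2 × 2 × 4 × 2 × 4 = 6144.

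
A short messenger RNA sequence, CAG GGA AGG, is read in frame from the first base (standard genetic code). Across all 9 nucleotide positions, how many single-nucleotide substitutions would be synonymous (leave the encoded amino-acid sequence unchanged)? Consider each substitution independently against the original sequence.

Codon 1 (CAG, Gln): 1 synonymous substitution.
Codon 2 (GGA, Gly): 3 synonymous substitutions.
Codon 3 (AGG, Arg): 2 synonymous substitutions.
Total: 1 + 3 + 2 = 6.

6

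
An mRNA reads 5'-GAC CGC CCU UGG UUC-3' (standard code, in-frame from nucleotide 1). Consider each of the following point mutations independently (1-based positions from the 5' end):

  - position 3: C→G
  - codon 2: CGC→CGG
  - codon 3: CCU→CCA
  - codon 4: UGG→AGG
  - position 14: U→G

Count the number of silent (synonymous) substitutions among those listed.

2

Codon 1: GAC (Asp) → GAG (Glu) — missense.
Codon 2: CGC (Arg) → CGG (Arg) — synonymous.
Codon 3: CCU (Pro) → CCA (Pro) — synonymous.
Codon 4: UGG (Trp) → AGG (Arg) — missense.
Codon 5: UUC (Phe) → UGC (Cys) — missense.
Synonymous: 2 of 5.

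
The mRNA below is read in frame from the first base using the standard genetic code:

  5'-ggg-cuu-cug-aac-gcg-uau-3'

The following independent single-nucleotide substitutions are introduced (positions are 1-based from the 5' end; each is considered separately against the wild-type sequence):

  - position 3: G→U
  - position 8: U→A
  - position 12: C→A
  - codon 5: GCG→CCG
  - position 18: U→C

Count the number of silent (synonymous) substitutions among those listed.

2

Codon 1: GGG (Gly) → GGU (Gly) — synonymous.
Codon 3: CUG (Leu) → CAG (Gln) — missense.
Codon 4: AAC (Asn) → AAA (Lys) — missense.
Codon 5: GCG (Ala) → CCG (Pro) — missense.
Codon 6: UAU (Tyr) → UAC (Tyr) — synonymous.
Synonymous: 2 of 5.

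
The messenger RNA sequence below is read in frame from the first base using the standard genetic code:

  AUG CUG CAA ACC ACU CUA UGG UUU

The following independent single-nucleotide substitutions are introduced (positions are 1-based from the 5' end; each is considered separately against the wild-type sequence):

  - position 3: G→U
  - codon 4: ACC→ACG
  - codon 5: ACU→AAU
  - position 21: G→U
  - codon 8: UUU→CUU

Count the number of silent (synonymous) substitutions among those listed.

Codon 1: AUG (Met) → AUU (Ile) — missense.
Codon 4: ACC (Thr) → ACG (Thr) — synonymous.
Codon 5: ACU (Thr) → AAU (Asn) — missense.
Codon 7: UGG (Trp) → UGU (Cys) — missense.
Codon 8: UUU (Phe) → CUU (Leu) — missense.
Synonymous: 1 of 5.

1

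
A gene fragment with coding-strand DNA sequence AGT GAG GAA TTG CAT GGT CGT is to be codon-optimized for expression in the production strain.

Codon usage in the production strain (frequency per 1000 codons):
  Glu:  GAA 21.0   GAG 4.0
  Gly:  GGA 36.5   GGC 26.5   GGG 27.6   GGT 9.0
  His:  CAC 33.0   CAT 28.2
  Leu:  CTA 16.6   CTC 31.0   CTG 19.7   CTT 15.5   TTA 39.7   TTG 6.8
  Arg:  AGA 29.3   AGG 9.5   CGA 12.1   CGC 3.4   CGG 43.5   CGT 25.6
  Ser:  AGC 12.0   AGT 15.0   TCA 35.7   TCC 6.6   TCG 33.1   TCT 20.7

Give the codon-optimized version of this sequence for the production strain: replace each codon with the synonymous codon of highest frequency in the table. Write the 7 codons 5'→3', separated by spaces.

Codon 1 (Ser): best is TCA at 35.7.
Codon 2 (Glu): best is GAA at 21.0.
Codon 3 (Glu): best is GAA at 21.0.
Codon 4 (Leu): best is TTA at 39.7.
Codon 5 (His): best is CAC at 33.0.
Codon 6 (Gly): best is GGA at 36.5.
Codon 7 (Arg): best is CGG at 43.5.

TCA GAA GAA TTA CAC GGA CGG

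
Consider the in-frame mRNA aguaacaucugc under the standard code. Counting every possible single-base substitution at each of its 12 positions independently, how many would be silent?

5

Codon 1 (AGU, Ser): 1 synonymous substitution.
Codon 2 (AAC, Asn): 1 synonymous substitution.
Codon 3 (AUC, Ile): 2 synonymous substitutions.
Codon 4 (UGC, Cys): 1 synonymous substitution.
Total: 1 + 1 + 2 + 1 = 5.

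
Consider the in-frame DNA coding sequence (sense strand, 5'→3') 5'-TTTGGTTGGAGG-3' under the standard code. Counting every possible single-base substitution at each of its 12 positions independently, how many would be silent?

6

Codon 1 (TTT, Phe): 1 synonymous substitution.
Codon 2 (GGT, Gly): 3 synonymous substitutions.
Codon 3 (TGG, Trp): 0 synonymous substitutions.
Codon 4 (AGG, Arg): 2 synonymous substitutions.
Total: 1 + 3 + 0 + 2 = 6.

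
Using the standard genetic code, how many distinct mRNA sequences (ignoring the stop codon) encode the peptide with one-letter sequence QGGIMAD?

Gln: 2 codons.
Gly: 4 codons.
Gly: 4 codons.
Ile: 3 codons.
Met: 1 codon.
Ala: 4 codons.
Asp: 2 codons.
2 × 4 × 4 × 3 × 1 × 4 × 2 = 768.

768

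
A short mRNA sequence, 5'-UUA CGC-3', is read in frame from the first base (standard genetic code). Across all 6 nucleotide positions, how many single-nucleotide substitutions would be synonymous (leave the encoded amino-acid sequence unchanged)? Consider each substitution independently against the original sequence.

Codon 1 (UUA, Leu): 2 synonymous substitutions.
Codon 2 (CGC, Arg): 3 synonymous substitutions.
Total: 2 + 3 = 5.

5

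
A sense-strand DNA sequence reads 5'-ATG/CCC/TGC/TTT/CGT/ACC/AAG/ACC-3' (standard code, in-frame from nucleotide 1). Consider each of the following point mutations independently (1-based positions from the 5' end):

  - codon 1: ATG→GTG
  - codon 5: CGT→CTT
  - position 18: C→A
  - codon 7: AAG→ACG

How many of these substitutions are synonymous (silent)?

Codon 1: ATG (Met) → GTG (Val) — missense.
Codon 5: CGT (Arg) → CTT (Leu) — missense.
Codon 6: ACC (Thr) → ACA (Thr) — synonymous.
Codon 7: AAG (Lys) → ACG (Thr) — missense.
Synonymous: 1 of 4.

1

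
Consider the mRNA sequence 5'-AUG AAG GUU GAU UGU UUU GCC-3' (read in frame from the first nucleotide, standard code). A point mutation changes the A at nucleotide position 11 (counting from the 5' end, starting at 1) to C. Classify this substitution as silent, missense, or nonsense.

Position 11 falls in codon 4: GAU → Asp.
After the substitution the codon is GCU → Ala.
Asp ≠ Ala, so this is a missense mutation.

missense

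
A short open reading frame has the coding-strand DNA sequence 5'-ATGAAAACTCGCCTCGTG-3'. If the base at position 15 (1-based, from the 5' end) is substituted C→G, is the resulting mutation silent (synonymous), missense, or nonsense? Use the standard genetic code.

Position 15 falls in codon 5: CTC → Leu.
After the substitution the codon is CTG → Leu.
Both encode Leu, so the change is synonymous.

silent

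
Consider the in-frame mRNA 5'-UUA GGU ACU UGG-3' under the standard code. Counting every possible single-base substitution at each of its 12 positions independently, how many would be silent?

Codon 1 (UUA, Leu): 2 synonymous substitutions.
Codon 2 (GGU, Gly): 3 synonymous substitutions.
Codon 3 (ACU, Thr): 3 synonymous substitutions.
Codon 4 (UGG, Trp): 0 synonymous substitutions.
Total: 2 + 3 + 3 + 0 = 8.

8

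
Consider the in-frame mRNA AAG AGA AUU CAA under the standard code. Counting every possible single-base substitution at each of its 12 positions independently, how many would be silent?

Codon 1 (AAG, Lys): 1 synonymous substitution.
Codon 2 (AGA, Arg): 2 synonymous substitutions.
Codon 3 (AUU, Ile): 2 synonymous substitutions.
Codon 4 (CAA, Gln): 1 synonymous substitution.
Total: 1 + 2 + 2 + 1 = 6.

6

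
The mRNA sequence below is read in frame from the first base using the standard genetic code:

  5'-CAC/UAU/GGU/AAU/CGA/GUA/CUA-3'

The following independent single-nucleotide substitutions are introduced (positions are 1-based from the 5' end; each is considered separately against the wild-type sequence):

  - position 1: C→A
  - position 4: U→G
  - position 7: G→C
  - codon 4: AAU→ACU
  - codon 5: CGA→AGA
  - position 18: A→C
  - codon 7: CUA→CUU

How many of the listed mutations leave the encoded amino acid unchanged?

Codon 1: CAC (His) → AAC (Asn) — missense.
Codon 2: UAU (Tyr) → GAU (Asp) — missense.
Codon 3: GGU (Gly) → CGU (Arg) — missense.
Codon 4: AAU (Asn) → ACU (Thr) — missense.
Codon 5: CGA (Arg) → AGA (Arg) — synonymous.
Codon 6: GUA (Val) → GUC (Val) — synonymous.
Codon 7: CUA (Leu) → CUU (Leu) — synonymous.
Synonymous: 3 of 7.

3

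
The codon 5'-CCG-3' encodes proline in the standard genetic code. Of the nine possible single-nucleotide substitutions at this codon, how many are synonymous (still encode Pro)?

3

Position 1: none → 0 synonymous.
Position 2: none → 0 synonymous.
Position 3: CCU, CCC, CCA → 3 synonymous.
Total: 0 + 0 + 3 = 3.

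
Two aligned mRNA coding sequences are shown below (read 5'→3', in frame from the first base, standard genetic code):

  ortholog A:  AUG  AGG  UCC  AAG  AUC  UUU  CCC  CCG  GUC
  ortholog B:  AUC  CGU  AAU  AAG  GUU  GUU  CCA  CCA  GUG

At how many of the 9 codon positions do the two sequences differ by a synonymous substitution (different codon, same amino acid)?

4

Codon 1: AUG Met / AUC Ile — nonsynonymous.
Codon 2: AGG Arg / CGU Arg — synonymous.
Codon 3: UCC Ser / AAU Asn — nonsynonymous.
Codon 4: AAG Lys / AAG Lys — identical.
Codon 5: AUC Ile / GUU Val — nonsynonymous.
Codon 6: UUU Phe / GUU Val — nonsynonymous.
Codon 7: CCC Pro / CCA Pro — synonymous.
Codon 8: CCG Pro / CCA Pro — synonymous.
Codon 9: GUC Val / GUG Val — synonymous.
Synonymous differences: 4.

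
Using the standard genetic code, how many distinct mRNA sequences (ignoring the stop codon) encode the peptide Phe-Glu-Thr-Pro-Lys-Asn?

Phe: 2 codons.
Glu: 2 codons.
Thr: 4 codons.
Pro: 4 codons.
Lys: 2 codons.
Asn: 2 codons.
2 × 2 × 4 × 4 × 2 × 2 = 256.

256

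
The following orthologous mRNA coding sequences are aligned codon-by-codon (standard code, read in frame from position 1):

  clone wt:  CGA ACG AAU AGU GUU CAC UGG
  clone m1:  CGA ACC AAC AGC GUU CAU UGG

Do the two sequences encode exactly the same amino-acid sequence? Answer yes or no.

yes

Codon 1: CGA Arg / CGA Arg — identical.
Codon 2: ACG Thr / ACC Thr — synonymous.
Codon 3: AAU Asn / AAC Asn — synonymous.
Codon 4: AGU Ser / AGC Ser — synonymous.
Codon 5: GUU Val / GUU Val — identical.
Codon 6: CAC His / CAU His — synonymous.
Codon 7: UGG Trp / UGG Trp — identical.
Nonsynonymous differences: 0 → same protein.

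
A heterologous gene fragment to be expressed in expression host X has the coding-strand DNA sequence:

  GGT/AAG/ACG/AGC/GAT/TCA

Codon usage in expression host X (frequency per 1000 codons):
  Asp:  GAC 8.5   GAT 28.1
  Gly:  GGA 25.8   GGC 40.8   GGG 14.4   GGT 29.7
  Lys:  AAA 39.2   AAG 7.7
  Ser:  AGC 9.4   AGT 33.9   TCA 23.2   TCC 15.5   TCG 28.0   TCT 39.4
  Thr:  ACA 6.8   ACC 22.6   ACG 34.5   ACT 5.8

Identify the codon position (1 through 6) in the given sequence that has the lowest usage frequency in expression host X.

2

Codon 1 GGT (Gly): 29.7 per 1000.
Codon 2 AAG (Lys): 7.7 per 1000.
Codon 3 ACG (Thr): 34.5 per 1000.
Codon 4 AGC (Ser): 9.4 per 1000.
Codon 5 GAT (Asp): 28.1 per 1000.
Codon 6 TCA (Ser): 23.2 per 1000.
Lowest frequency is 7.7 at codon 2.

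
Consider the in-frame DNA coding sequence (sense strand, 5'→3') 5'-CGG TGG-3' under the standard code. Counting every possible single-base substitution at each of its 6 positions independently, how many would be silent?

4

Codon 1 (CGG, Arg): 4 synonymous substitutions.
Codon 2 (TGG, Trp): 0 synonymous substitutions.
Total: 4 + 0 = 4.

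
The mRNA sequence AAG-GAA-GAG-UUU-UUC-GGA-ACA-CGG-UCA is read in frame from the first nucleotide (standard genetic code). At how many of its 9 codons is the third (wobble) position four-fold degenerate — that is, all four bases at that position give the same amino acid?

4

Codon 1 AAG (Lys): third position 2-fold.
Codon 2 GAA (Glu): third position 2-fold.
Codon 3 GAG (Glu): third position 2-fold.
Codon 4 UUU (Phe): third position 2-fold.
Codon 5 UUC (Phe): third position 2-fold.
Codon 6 GGA (Gly): third position 4-fold.
Codon 7 ACA (Thr): third position 4-fold.
Codon 8 CGG (Arg): third position 4-fold.
Codon 9 UCA (Ser): third position 4-fold.
Four-fold degenerate third positions: 4.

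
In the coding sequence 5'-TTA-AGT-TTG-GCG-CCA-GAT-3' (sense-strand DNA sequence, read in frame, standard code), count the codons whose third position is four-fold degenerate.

Codon 1 TTA (Leu): third position 2-fold.
Codon 2 AGT (Ser): third position 2-fold.
Codon 3 TTG (Leu): third position 2-fold.
Codon 4 GCG (Ala): third position 4-fold.
Codon 5 CCA (Pro): third position 4-fold.
Codon 6 GAT (Asp): third position 2-fold.
Four-fold degenerate third positions: 2.

2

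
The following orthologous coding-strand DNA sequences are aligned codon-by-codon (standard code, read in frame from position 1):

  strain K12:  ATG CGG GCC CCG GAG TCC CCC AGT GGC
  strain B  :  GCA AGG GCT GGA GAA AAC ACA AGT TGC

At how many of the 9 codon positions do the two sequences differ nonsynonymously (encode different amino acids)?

Codon 1: ATG Met / GCA Ala — nonsynonymous.
Codon 2: CGG Arg / AGG Arg — synonymous.
Codon 3: GCC Ala / GCT Ala — synonymous.
Codon 4: CCG Pro / GGA Gly — nonsynonymous.
Codon 5: GAG Glu / GAA Glu — synonymous.
Codon 6: TCC Ser / AAC Asn — nonsynonymous.
Codon 7: CCC Pro / ACA Thr — nonsynonymous.
Codon 8: AGT Ser / AGT Ser — identical.
Codon 9: GGC Gly / TGC Cys — nonsynonymous.
Nonsynonymous differences: 5.

5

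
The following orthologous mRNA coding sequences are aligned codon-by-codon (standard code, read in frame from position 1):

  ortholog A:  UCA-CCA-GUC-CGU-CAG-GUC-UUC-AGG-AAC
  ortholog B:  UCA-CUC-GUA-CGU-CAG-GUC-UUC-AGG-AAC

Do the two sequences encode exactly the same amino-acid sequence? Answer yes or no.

no

Codon 1: UCA Ser / UCA Ser — identical.
Codon 2: CCA Pro / CUC Leu — nonsynonymous.
Codon 3: GUC Val / GUA Val — synonymous.
Codon 4: CGU Arg / CGU Arg — identical.
Codon 5: CAG Gln / CAG Gln — identical.
Codon 6: GUC Val / GUC Val — identical.
Codon 7: UUC Phe / UUC Phe — identical.
Codon 8: AGG Arg / AGG Arg — identical.
Codon 9: AAC Asn / AAC Asn — identical.
Nonsynonymous differences: 1 → different protein.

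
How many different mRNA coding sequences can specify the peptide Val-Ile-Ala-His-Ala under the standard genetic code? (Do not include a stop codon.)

Val: 4 codons.
Ile: 3 codons.
Ala: 4 codons.
His: 2 codons.
Ala: 4 codons.
4 × 3 × 4 × 2 × 4 = 384.

384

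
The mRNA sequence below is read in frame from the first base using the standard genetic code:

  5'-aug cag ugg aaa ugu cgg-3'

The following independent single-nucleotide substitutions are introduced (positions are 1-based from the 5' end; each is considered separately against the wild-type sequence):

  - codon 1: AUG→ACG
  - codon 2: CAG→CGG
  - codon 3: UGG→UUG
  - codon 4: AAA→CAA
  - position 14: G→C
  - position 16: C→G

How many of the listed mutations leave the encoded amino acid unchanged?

Codon 1: AUG (Met) → ACG (Thr) — missense.
Codon 2: CAG (Gln) → CGG (Arg) — missense.
Codon 3: UGG (Trp) → UUG (Leu) — missense.
Codon 4: AAA (Lys) → CAA (Gln) — missense.
Codon 5: UGU (Cys) → UCU (Ser) — missense.
Codon 6: CGG (Arg) → GGG (Gly) — missense.
Synonymous: 0 of 6.

0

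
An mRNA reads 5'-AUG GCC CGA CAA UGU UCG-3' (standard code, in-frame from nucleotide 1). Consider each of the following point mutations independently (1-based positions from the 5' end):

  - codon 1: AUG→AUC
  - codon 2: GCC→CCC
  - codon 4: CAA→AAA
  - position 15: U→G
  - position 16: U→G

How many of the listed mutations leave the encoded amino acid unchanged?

0

Codon 1: AUG (Met) → AUC (Ile) — missense.
Codon 2: GCC (Ala) → CCC (Pro) — missense.
Codon 4: CAA (Gln) → AAA (Lys) — missense.
Codon 5: UGU (Cys) → UGG (Trp) — missense.
Codon 6: UCG (Ser) → GCG (Ala) — missense.
Synonymous: 0 of 5.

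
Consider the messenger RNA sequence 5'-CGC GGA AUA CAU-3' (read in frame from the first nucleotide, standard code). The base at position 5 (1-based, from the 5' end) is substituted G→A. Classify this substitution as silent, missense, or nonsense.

missense

Position 5 falls in codon 2: GGA → Gly.
After the substitution the codon is GAA → Glu.
Gly ≠ Glu, so this is a missense mutation.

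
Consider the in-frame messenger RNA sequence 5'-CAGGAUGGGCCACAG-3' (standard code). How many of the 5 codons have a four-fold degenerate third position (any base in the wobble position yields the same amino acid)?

Codon 1 CAG (Gln): third position 2-fold.
Codon 2 GAU (Asp): third position 2-fold.
Codon 3 GGG (Gly): third position 4-fold.
Codon 4 CCA (Pro): third position 4-fold.
Codon 5 CAG (Gln): third position 2-fold.
Four-fold degenerate third positions: 2.

2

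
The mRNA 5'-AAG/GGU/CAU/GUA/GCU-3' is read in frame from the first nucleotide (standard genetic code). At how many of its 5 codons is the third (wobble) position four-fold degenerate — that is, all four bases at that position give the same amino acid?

Codon 1 AAG (Lys): third position 2-fold.
Codon 2 GGU (Gly): third position 4-fold.
Codon 3 CAU (His): third position 2-fold.
Codon 4 GUA (Val): third position 4-fold.
Codon 5 GCU (Ala): third position 4-fold.
Four-fold degenerate third positions: 3.

3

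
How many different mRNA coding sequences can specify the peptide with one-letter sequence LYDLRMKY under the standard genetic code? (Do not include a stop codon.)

3456

Leu: 6 codons.
Tyr: 2 codons.
Asp: 2 codons.
Leu: 6 codons.
Arg: 6 codons.
Met: 1 codon.
Lys: 2 codons.
Tyr: 2 codons.
6 × 2 × 2 × 6 × 6 × 1 × 2 × 2 = 3456.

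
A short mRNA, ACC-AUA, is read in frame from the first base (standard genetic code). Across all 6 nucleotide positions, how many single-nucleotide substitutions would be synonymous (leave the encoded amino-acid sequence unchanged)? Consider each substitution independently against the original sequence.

Codon 1 (ACC, Thr): 3 synonymous substitutions.
Codon 2 (AUA, Ile): 2 synonymous substitutions.
Total: 3 + 2 = 5.

5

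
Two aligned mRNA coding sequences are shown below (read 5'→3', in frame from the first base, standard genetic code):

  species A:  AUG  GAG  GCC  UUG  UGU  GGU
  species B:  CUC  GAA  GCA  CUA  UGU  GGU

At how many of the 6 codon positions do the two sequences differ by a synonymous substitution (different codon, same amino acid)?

3

Codon 1: AUG Met / CUC Leu — nonsynonymous.
Codon 2: GAG Glu / GAA Glu — synonymous.
Codon 3: GCC Ala / GCA Ala — synonymous.
Codon 4: UUG Leu / CUA Leu — synonymous.
Codon 5: UGU Cys / UGU Cys — identical.
Codon 6: GGU Gly / GGU Gly — identical.
Synonymous differences: 3.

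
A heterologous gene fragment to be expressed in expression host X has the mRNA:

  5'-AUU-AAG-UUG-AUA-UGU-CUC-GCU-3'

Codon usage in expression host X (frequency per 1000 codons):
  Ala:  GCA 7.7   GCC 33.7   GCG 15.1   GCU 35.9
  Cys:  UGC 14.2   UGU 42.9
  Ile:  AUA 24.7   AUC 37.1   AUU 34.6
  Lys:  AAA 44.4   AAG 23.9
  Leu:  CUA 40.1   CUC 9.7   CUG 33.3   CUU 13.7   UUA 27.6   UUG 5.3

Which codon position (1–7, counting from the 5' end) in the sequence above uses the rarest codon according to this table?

3

Codon 1 AUU (Ile): 34.6 per 1000.
Codon 2 AAG (Lys): 23.9 per 1000.
Codon 3 UUG (Leu): 5.3 per 1000.
Codon 4 AUA (Ile): 24.7 per 1000.
Codon 5 UGU (Cys): 42.9 per 1000.
Codon 6 CUC (Leu): 9.7 per 1000.
Codon 7 GCU (Ala): 35.9 per 1000.
Lowest frequency is 5.3 at codon 3.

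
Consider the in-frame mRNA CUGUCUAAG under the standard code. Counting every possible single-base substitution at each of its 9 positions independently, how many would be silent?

Codon 1 (CUG, Leu): 4 synonymous substitutions.
Codon 2 (UCU, Ser): 3 synonymous substitutions.
Codon 3 (AAG, Lys): 1 synonymous substitution.
Total: 4 + 3 + 1 = 8.

8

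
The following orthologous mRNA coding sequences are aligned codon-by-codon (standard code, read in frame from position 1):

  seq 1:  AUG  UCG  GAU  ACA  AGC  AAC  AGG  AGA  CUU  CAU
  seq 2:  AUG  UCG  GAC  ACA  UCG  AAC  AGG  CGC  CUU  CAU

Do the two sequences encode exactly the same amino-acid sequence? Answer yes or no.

yes

Codon 1: AUG Met / AUG Met — identical.
Codon 2: UCG Ser / UCG Ser — identical.
Codon 3: GAU Asp / GAC Asp — synonymous.
Codon 4: ACA Thr / ACA Thr — identical.
Codon 5: AGC Ser / UCG Ser — synonymous.
Codon 6: AAC Asn / AAC Asn — identical.
Codon 7: AGG Arg / AGG Arg — identical.
Codon 8: AGA Arg / CGC Arg — synonymous.
Codon 9: CUU Leu / CUU Leu — identical.
Codon 10: CAU His / CAU His — identical.
Nonsynonymous differences: 0 → same protein.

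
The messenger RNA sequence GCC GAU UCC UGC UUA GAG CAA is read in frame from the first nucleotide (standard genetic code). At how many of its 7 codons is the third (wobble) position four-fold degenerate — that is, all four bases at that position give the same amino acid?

Codon 1 GCC (Ala): third position 4-fold.
Codon 2 GAU (Asp): third position 2-fold.
Codon 3 UCC (Ser): third position 4-fold.
Codon 4 UGC (Cys): third position 2-fold.
Codon 5 UUA (Leu): third position 2-fold.
Codon 6 GAG (Glu): third position 2-fold.
Codon 7 CAA (Gln): third position 2-fold.
Four-fold degenerate third positions: 2.

2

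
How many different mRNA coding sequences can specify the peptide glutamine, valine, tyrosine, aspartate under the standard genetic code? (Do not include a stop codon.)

32

Gln: 2 codons.
Val: 4 codons.
Tyr: 2 codons.
Asp: 2 codons.
2 × 4 × 2 × 2 = 32.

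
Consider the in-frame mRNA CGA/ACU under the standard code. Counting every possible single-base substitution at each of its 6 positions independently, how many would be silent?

Codon 1 (CGA, Arg): 4 synonymous substitutions.
Codon 2 (ACU, Thr): 3 synonymous substitutions.
Total: 4 + 3 = 7.

7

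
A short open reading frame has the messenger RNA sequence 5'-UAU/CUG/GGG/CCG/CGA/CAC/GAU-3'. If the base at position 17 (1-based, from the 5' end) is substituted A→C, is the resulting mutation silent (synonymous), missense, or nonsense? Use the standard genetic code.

missense

Position 17 falls in codon 6: CAC → His.
After the substitution the codon is CCC → Pro.
His ≠ Pro, so this is a missense mutation.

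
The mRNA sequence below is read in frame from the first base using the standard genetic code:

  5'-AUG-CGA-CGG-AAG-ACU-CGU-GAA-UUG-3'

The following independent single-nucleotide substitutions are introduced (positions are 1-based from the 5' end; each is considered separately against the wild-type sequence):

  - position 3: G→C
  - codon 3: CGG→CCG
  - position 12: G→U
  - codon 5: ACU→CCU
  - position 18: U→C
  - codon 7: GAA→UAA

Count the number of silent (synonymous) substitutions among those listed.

Codon 1: AUG (Met) → AUC (Ile) — missense.
Codon 3: CGG (Arg) → CCG (Pro) — missense.
Codon 4: AAG (Lys) → AAU (Asn) — missense.
Codon 5: ACU (Thr) → CCU (Pro) — missense.
Codon 6: CGU (Arg) → CGC (Arg) — synonymous.
Codon 7: GAA (Glu) → UAA (Stop) — nonsense.
Synonymous: 1 of 6.

1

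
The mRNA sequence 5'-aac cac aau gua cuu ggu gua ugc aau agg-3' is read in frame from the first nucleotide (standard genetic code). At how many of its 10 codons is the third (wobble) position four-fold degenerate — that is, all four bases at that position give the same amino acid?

4

Codon 1 AAC (Asn): third position 2-fold.
Codon 2 CAC (His): third position 2-fold.
Codon 3 AAU (Asn): third position 2-fold.
Codon 4 GUA (Val): third position 4-fold.
Codon 5 CUU (Leu): third position 4-fold.
Codon 6 GGU (Gly): third position 4-fold.
Codon 7 GUA (Val): third position 4-fold.
Codon 8 UGC (Cys): third position 2-fold.
Codon 9 AAU (Asn): third position 2-fold.
Codon 10 AGG (Arg): third position 2-fold.
Four-fold degenerate third positions: 4.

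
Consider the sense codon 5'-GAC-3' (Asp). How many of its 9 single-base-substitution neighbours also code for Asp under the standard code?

Position 1: none → 0 synonymous.
Position 2: none → 0 synonymous.
Position 3: GAT → 1 synonymous.
Total: 0 + 0 + 1 = 1.

1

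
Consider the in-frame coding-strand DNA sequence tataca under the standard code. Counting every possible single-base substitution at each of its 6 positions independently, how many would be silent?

4

Codon 1 (TAT, Tyr): 1 synonymous substitution.
Codon 2 (ACA, Thr): 3 synonymous substitutions.
Total: 1 + 3 = 4.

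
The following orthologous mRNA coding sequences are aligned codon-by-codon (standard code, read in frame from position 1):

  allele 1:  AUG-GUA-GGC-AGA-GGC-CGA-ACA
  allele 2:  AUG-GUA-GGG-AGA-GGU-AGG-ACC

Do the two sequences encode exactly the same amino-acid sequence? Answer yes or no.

yes

Codon 1: AUG Met / AUG Met — identical.
Codon 2: GUA Val / GUA Val — identical.
Codon 3: GGC Gly / GGG Gly — synonymous.
Codon 4: AGA Arg / AGA Arg — identical.
Codon 5: GGC Gly / GGU Gly — synonymous.
Codon 6: CGA Arg / AGG Arg — synonymous.
Codon 7: ACA Thr / ACC Thr — synonymous.
Nonsynonymous differences: 0 → same protein.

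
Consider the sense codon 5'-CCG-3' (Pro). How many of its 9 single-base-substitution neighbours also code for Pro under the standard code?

3

Position 1: none → 0 synonymous.
Position 2: none → 0 synonymous.
Position 3: CCU, CCC, CCA → 3 synonymous.
Total: 0 + 0 + 3 = 3.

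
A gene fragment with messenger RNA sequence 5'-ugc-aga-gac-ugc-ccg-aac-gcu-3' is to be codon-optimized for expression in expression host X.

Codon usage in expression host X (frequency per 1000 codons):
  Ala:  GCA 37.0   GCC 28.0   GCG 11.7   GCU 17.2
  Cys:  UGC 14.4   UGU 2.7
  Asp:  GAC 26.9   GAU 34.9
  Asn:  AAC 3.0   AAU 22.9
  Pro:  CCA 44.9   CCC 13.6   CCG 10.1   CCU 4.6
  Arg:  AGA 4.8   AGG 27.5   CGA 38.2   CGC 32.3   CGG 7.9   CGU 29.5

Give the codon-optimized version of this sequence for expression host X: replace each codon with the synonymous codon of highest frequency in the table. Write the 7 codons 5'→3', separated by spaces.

UGC CGA GAU UGC CCA AAU GCA

Codon 1 (Cys): best is UGC at 14.4.
Codon 2 (Arg): best is CGA at 38.2.
Codon 3 (Asp): best is GAU at 34.9.
Codon 4 (Cys): best is UGC at 14.4.
Codon 5 (Pro): best is CCA at 44.9.
Codon 6 (Asn): best is AAU at 22.9.
Codon 7 (Ala): best is GCA at 37.0.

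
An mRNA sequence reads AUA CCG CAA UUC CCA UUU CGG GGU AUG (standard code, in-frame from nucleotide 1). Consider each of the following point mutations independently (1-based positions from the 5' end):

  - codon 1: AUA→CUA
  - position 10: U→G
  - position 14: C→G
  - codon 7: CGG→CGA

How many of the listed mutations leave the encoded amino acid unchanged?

Codon 1: AUA (Ile) → CUA (Leu) — missense.
Codon 4: UUC (Phe) → GUC (Val) — missense.
Codon 5: CCA (Pro) → CGA (Arg) — missense.
Codon 7: CGG (Arg) → CGA (Arg) — synonymous.
Synonymous: 1 of 4.

1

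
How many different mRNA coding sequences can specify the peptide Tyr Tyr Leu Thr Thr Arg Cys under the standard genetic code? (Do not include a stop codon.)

4608

Tyr: 2 codons.
Tyr: 2 codons.
Leu: 6 codons.
Thr: 4 codons.
Thr: 4 codons.
Arg: 6 codons.
Cys: 2 codons.
2 × 2 × 6 × 4 × 4 × 6 × 2 = 4608.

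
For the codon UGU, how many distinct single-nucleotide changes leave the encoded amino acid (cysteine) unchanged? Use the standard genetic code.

1

Position 1: none → 0 synonymous.
Position 2: none → 0 synonymous.
Position 3: UGC → 1 synonymous.
Total: 0 + 0 + 1 = 1.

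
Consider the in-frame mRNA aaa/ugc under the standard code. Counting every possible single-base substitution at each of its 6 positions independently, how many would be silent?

Codon 1 (AAA, Lys): 1 synonymous substitution.
Codon 2 (UGC, Cys): 1 synonymous substitution.
Total: 1 + 1 = 2.

2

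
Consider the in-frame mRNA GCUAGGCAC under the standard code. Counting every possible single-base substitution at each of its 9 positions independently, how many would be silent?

Codon 1 (GCU, Ala): 3 synonymous substitutions.
Codon 2 (AGG, Arg): 2 synonymous substitutions.
Codon 3 (CAC, His): 1 synonymous substitution.
Total: 3 + 2 + 1 = 6.

6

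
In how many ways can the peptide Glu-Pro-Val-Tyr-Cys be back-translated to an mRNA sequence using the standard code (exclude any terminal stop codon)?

128

Glu: 2 codons.
Pro: 4 codons.
Val: 4 codons.
Tyr: 2 codons.
Cys: 2 codons.
2 × 4 × 4 × 2 × 2 = 128.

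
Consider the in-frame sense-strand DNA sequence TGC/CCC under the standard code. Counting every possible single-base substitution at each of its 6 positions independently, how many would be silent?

4

Codon 1 (TGC, Cys): 1 synonymous substitution.
Codon 2 (CCC, Pro): 3 synonymous substitutions.
Total: 1 + 3 = 4.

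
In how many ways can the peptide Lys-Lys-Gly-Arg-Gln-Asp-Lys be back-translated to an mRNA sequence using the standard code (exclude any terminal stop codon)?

768

Lys: 2 codons.
Lys: 2 codons.
Gly: 4 codons.
Arg: 6 codons.
Gln: 2 codons.
Asp: 2 codons.
Lys: 2 codons.
2 × 2 × 4 × 6 × 2 × 2 × 2 = 768.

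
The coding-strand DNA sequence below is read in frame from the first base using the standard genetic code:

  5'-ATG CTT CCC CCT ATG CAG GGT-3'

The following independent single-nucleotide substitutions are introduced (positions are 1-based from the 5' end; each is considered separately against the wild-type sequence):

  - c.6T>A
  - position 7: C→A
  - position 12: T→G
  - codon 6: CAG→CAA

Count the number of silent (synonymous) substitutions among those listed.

Codon 2: CTT (Leu) → CTA (Leu) — synonymous.
Codon 3: CCC (Pro) → ACC (Thr) — missense.
Codon 4: CCT (Pro) → CCG (Pro) — synonymous.
Codon 6: CAG (Gln) → CAA (Gln) — synonymous.
Synonymous: 3 of 4.

3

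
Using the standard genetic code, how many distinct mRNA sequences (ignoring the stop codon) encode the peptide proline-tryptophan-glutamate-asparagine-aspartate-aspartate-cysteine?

Pro: 4 codons.
Trp: 1 codon.
Glu: 2 codons.
Asn: 2 codons.
Asp: 2 codons.
Asp: 2 codons.
Cys: 2 codons.
4 × 1 × 2 × 2 × 2 × 2 × 2 = 128.

128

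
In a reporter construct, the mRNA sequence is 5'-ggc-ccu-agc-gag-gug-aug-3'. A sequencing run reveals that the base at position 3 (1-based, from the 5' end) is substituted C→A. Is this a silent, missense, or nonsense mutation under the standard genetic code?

silent

Position 3 falls in codon 1: GGC → Gly.
After the substitution the codon is GGA → Gly.
Both encode Gly, so the change is synonymous.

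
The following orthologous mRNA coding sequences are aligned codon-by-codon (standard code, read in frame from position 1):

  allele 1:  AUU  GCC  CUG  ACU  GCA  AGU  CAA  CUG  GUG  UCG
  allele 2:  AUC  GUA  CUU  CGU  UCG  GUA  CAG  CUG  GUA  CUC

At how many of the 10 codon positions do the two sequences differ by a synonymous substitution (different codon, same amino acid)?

Codon 1: AUU Ile / AUC Ile — synonymous.
Codon 2: GCC Ala / GUA Val — nonsynonymous.
Codon 3: CUG Leu / CUU Leu — synonymous.
Codon 4: ACU Thr / CGU Arg — nonsynonymous.
Codon 5: GCA Ala / UCG Ser — nonsynonymous.
Codon 6: AGU Ser / GUA Val — nonsynonymous.
Codon 7: CAA Gln / CAG Gln — synonymous.
Codon 8: CUG Leu / CUG Leu — identical.
Codon 9: GUG Val / GUA Val — synonymous.
Codon 10: UCG Ser / CUC Leu — nonsynonymous.
Synonymous differences: 4.

4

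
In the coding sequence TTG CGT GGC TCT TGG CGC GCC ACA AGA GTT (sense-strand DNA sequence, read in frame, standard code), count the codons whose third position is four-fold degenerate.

Codon 1 TTG (Leu): third position 2-fold.
Codon 2 CGT (Arg): third position 4-fold.
Codon 3 GGC (Gly): third position 4-fold.
Codon 4 TCT (Ser): third position 4-fold.
Codon 5 TGG (Trp): third position 1-fold.
Codon 6 CGC (Arg): third position 4-fold.
Codon 7 GCC (Ala): third position 4-fold.
Codon 8 ACA (Thr): third position 4-fold.
Codon 9 AGA (Arg): third position 2-fold.
Codon 10 GTT (Val): third position 4-fold.
Four-fold degenerate third positions: 7.

7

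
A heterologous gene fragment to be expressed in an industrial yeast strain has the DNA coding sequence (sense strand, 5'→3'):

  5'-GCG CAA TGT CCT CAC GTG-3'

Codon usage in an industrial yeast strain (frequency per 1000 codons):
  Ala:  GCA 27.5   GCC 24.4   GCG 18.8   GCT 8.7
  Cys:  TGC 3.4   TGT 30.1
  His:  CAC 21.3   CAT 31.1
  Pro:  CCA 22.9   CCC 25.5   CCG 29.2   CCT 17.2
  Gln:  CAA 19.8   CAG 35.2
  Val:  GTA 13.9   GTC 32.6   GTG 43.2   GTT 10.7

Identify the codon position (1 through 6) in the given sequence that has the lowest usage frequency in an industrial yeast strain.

Codon 1 GCG (Ala): 18.8 per 1000.
Codon 2 CAA (Gln): 19.8 per 1000.
Codon 3 TGT (Cys): 30.1 per 1000.
Codon 4 CCT (Pro): 17.2 per 1000.
Codon 5 CAC (His): 21.3 per 1000.
Codon 6 GTG (Val): 43.2 per 1000.
Lowest frequency is 17.2 at codon 4.

4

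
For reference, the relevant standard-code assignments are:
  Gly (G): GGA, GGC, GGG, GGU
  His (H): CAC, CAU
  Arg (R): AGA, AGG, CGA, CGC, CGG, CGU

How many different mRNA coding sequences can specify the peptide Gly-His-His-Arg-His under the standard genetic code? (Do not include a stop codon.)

192

Gly: 4 codons.
His: 2 codons.
His: 2 codons.
Arg: 6 codons.
His: 2 codons.
4 × 2 × 2 × 6 × 2 = 192.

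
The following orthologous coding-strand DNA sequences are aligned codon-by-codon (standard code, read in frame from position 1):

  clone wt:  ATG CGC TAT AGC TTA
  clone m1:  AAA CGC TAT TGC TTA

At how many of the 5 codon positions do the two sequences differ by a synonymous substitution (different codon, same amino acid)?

Codon 1: ATG Met / AAA Lys — nonsynonymous.
Codon 2: CGC Arg / CGC Arg — identical.
Codon 3: TAT Tyr / TAT Tyr — identical.
Codon 4: AGC Ser / TGC Cys — nonsynonymous.
Codon 5: TTA Leu / TTA Leu — identical.
Synonymous differences: 0.

0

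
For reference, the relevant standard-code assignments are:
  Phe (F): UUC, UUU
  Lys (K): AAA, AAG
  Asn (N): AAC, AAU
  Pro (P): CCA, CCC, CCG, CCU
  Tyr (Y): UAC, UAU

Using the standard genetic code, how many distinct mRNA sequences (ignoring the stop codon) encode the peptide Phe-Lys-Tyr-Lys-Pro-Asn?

Phe: 2 codons.
Lys: 2 codons.
Tyr: 2 codons.
Lys: 2 codons.
Pro: 4 codons.
Asn: 2 codons.
2 × 2 × 2 × 2 × 4 × 2 = 128.

128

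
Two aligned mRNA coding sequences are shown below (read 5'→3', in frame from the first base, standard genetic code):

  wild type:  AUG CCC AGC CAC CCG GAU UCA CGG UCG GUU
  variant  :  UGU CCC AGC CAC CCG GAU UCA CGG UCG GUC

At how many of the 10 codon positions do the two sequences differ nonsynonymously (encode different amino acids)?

1

Codon 1: AUG Met / UGU Cys — nonsynonymous.
Codon 2: CCC Pro / CCC Pro — identical.
Codon 3: AGC Ser / AGC Ser — identical.
Codon 4: CAC His / CAC His — identical.
Codon 5: CCG Pro / CCG Pro — identical.
Codon 6: GAU Asp / GAU Asp — identical.
Codon 7: UCA Ser / UCA Ser — identical.
Codon 8: CGG Arg / CGG Arg — identical.
Codon 9: UCG Ser / UCG Ser — identical.
Codon 10: GUU Val / GUC Val — synonymous.
Nonsynonymous differences: 1.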